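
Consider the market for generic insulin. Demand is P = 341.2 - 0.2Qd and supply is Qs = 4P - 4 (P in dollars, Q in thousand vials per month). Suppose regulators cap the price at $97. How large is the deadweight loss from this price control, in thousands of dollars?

Rearranging demand gives Qd = 1706 - 5P. In a free market, 1706 - 5P = 4P - 4 gives the equilibrium P* = 190, Q* = 756.
Since 97 < 190, the ceiling is binding.
At P = 97: Qd = 1706 - 5·97 = 1221 and Qs = 4·97 - 4 = 384.
Quantity traded falls to 384. At Q = 384 the demand price is (1706 - 384)/5 = 264.4 and the supply price is (4 + 384)/4 = 97.
Deadweight loss = ½ · (264.4 - 97) · (756 - 384) = ½ · 167.4 · 372 = 31136.4.

31136.4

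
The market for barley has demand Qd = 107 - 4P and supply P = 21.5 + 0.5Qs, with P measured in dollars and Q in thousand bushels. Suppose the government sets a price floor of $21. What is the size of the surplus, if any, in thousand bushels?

Rearranging supply gives Qs = 2P - 43. Equilibrium: 107 - 4P = 2P - 43, so 150 = 6P and P* = 25, Q* = 7.
The floor of 21 is below the equilibrium price 25, so it is not binding; the market clears at P* = 25, Q* = 7.
Since the control does not bind, there is no surplus.

0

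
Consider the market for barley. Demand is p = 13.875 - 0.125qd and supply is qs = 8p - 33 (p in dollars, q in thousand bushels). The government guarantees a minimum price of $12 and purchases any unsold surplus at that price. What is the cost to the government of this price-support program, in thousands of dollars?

576

Rearranging demand gives qd = 111 - 8p. Equilibrium: 111 - 8p = 8p - 33, so 144 = 16p and p* = 9, q* = 39.
Because the floor (12) lies above the market-clearing price, it is binding.
At p = 12: qd = 111 - 8·12 = 15 and qs = 8·12 - 33 = 63.
Surplus = qs - qd = 48.
Government expenditure = surplus × support price = 48 × 12 = 576.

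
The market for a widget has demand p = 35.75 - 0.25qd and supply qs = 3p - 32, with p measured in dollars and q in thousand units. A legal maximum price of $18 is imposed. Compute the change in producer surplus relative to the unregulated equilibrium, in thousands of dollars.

Rearranging demand gives qd = 143 - 4p. Equilibrium: 143 - 4p = 3p - 32, so 175 = 7p and p* = 25, q* = 43.
The ceiling of 18 is below the equilibrium price 25, so it binds.
At p = 18: qd = 143 - 4·18 = 71 and qs = 3·18 - 32 = 22.
Producer surplus without the control is ½ · (25 - 32/3) · 43 = 1849/6.
With the ceiling, producers sell 22 units at 18, so PS = ½ · (18 - 32/3) · 22 = 242/3.
Change in producer surplus = 242/3 - 1849/6 = -227.5.

-227.5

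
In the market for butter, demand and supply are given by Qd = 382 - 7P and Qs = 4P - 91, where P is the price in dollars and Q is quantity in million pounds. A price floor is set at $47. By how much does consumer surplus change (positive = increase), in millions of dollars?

-268

In a free market, 382 - 7P = 4P - 91 gives the equilibrium P* = 43, Q* = 81.
Because the floor (47) lies above the market-clearing price, it is binding.
At P = 47: Qd = 382 - 7·47 = 53 and Qs = 4·47 - 91 = 97.
Consumer surplus without the control is ½ · (382/7 - 43) · 81 = 6561/14.
With the floor, consumers buy 53 units at 47, so CS = ½ · (382/7 - 47) · 53 = 2809/14.
Change in consumer surplus = 2809/14 - 6561/14 = -268.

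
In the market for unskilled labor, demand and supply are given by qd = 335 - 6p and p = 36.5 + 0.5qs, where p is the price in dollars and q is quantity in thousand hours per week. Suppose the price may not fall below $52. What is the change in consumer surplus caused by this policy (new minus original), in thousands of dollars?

-26

Rearranging supply gives qs = 2p - 73. Setting quantity demanded equal to quantity supplied, 335 - 6p = 2p - 73, gives p* = 51 and q* = 29.
Since 52 > 51, the floor is binding.
At p = 52: qd = 335 - 6·52 = 23 and qs = 2·52 - 73 = 31.
Consumer surplus without the control is ½ · (335/6 - 51) · 29 = 841/12.
With the floor, consumers buy 23 units at 52, so CS = ½ · (335/6 - 52) · 23 = 529/12.
Change in consumer surplus = 529/12 - 841/12 = -26.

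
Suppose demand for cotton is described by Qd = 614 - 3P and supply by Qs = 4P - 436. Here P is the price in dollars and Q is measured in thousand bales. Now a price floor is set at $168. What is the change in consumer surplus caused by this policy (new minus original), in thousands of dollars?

-2466

In a free market, 614 - 3P = 4P - 436 gives the equilibrium P* = 150, Q* = 164.
Since 168 > 150, the floor is binding.
At P = 168: Qd = 614 - 3·168 = 110 and Qs = 4·168 - 436 = 236.
Consumer surplus without the control is ½ · (614/3 - 150) · 164 = 13448/3.
With the floor, consumers buy 110 units at 168, so CS = ½ · (614/3 - 168) · 110 = 6050/3.
Change in consumer surplus = 6050/3 - 13448/3 = -2466.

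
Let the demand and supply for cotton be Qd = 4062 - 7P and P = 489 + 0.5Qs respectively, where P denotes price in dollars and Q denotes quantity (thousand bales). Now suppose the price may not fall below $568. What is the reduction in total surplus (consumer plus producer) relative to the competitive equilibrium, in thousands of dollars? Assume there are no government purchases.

Rearranging supply gives Qs = 2P - 978. Without the control the market clears where 4062 - 7P = 2P - 978, i.e. P* = 560 and Q* = 142.
Since 568 > 560, the floor is binding.
At P = 568: Qd = 4062 - 7·568 = 86 and Qs = 2·568 - 978 = 158.
Quantity traded falls to 86. At Q = 86 the demand price is (4062 - 86)/7 = 568 and the supply price is (978 + 86)/2 = 532.
Deadweight loss = ½ · (568 - 532) · (142 - 86) = ½ · 36 · 56 = 1008.

1008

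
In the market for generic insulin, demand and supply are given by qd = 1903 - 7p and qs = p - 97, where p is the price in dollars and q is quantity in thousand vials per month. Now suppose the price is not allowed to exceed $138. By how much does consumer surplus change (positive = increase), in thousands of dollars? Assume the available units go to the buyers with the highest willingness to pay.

3696

In a free market, 1903 - 7p = p - 97 gives the equilibrium p* = 250, q* = 153.
The ceiling of 138 is below the equilibrium price 250, so it binds.
At p = 138: qd = 1903 - 7·138 = 937 and qs = 138 - 97 = 41.
Consumer surplus without the control is ½ · (1903/7 - 250) · 153 = 23409/14.
With the ceiling, 41 units are sold at 138 (assume they go to the highest-value buyers). The demand price at q = 41 is 266, so CS = ½ · [(1903/7 - 138) + (266 - 138)] · 41 = 75153/14.
Change in consumer surplus = 75153/14 - 23409/14 = 3696.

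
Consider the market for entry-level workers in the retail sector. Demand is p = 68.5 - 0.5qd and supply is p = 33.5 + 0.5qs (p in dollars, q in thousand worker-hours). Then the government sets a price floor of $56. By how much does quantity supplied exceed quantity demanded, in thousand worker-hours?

Rearranging demand gives qd = 137 - 2p; rearranging supply gives qs = 2p - 67. Equilibrium: 137 - 2p = 2p - 67, so 204 = 4p and p* = 51, q* = 35.
Because the floor (56) lies above the market-clearing price, it is binding.
At p = 56: qd = 137 - 2·56 = 25 and qs = 2·56 - 67 = 45.
Surplus = qs - qd = 45 - 25 = 20.

20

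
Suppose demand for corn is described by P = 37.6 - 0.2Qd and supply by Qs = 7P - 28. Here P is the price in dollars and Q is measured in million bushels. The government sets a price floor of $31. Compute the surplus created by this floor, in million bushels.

156

Rearranging demand gives Qd = 188 - 5P. Setting quantity demanded equal to quantity supplied, 188 - 5P = 7P - 28, gives P* = 18 and Q* = 98.
The floor of 31 is above the equilibrium price 18, so it binds.
At P = 31: Qd = 188 - 5·31 = 33 and Qs = 7·31 - 28 = 189.
Surplus = Qs - Qd = 189 - 33 = 156.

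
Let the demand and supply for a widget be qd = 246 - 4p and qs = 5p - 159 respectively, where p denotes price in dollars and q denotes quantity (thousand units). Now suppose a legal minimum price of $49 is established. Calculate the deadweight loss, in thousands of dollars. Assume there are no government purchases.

57.6

Equilibrium: 246 - 4p = 5p - 159, so 405 = 9p and p* = 45, q* = 66.
Since 49 > 45, the floor is binding.
At p = 49: qd = 246 - 4·49 = 50 and qs = 5·49 - 159 = 86.
Quantity traded falls to 50. At q = 50 the demand price is (246 - 50)/4 = 49 and the supply price is (159 + 50)/5 = 41.8.
Deadweight loss = ½ · (49 - 41.8) · (66 - 50) = ½ · 7.2 · 16 = 57.6.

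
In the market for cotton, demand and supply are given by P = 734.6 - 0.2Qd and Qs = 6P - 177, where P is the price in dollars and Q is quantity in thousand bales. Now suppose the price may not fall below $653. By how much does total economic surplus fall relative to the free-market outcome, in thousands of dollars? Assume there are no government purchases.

420791.25

Rearranging demand gives Qd = 3673 - 5P. In a free market, 3673 - 5P = 6P - 177 gives the equilibrium P* = 350, Q* = 1923.
Because the floor (653) lies above the market-clearing price, it is binding.
At P = 653: Qd = 3673 - 5·653 = 408 and Qs = 6·653 - 177 = 3741.
Quantity traded falls to 408. At Q = 408 the demand price is (3673 - 408)/5 = 653 and the supply price is (177 + 408)/6 = 97.5.
Deadweight loss = ½ · (653 - 97.5) · (1923 - 408) = ½ · 555.5 · 1515 = 420791.25.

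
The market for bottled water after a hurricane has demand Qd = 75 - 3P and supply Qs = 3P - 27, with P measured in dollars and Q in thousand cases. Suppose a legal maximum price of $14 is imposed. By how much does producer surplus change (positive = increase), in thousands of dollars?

-58.5

Without the control the market clears where 75 - 3P = 3P - 27, i.e. P* = 17 and Q* = 24.
Because the ceiling (14) lies below the market-clearing price, it is binding.
At P = 14: Qd = 75 - 3·14 = 33 and Qs = 3·14 - 27 = 15.
Producer surplus without the control is ½ · (17 - 9) · 24 = 96.
With the ceiling, producers sell 15 units at 14, so PS = ½ · (14 - 9) · 15 = 37.5.
Change in producer surplus = 37.5 - 96 = -58.5.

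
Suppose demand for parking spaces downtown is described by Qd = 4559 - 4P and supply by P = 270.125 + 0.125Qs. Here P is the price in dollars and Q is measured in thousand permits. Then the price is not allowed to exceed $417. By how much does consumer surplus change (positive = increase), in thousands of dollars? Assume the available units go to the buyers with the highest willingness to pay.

4433

Rearranging supply gives Qs = 8P - 2161. Without the control the market clears where 4559 - 4P = 8P - 2161, i.e. P* = 560 and Q* = 2319.
The ceiling of 417 is below the equilibrium price 560, so it binds.
At P = 417: Qd = 4559 - 4·417 = 2891 and Qs = 8·417 - 2161 = 1175.
Consumer surplus without the control is ½ · (1139.75 - 560) · 2319 = 672220.125.
With the ceiling, 1175 units are sold at 417 (assume they go to the highest-value buyers). The demand price at Q = 1175 is 846, so CS = ½ · [(1139.75 - 417) + (846 - 417)] · 1175 = 676653.125.
Change in consumer surplus = 676653.125 - 672220.125 = 4433.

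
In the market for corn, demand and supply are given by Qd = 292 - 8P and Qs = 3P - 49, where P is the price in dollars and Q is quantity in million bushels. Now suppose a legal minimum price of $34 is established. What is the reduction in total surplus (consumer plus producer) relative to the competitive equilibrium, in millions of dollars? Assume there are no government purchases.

132

Equilibrium: 292 - 8P = 3P - 49, so 341 = 11P and P* = 31, Q* = 44.
Since 34 > 31, the floor is binding.
At P = 34: Qd = 292 - 8·34 = 20 and Qs = 3·34 - 49 = 53.
Quantity traded falls to 20. At Q = 20 the demand price is (292 - 20)/8 = 34 and the supply price is (49 + 20)/3 = 23.
Deadweight loss = ½ · (34 - 23) · (44 - 20) = ½ · 11 · 24 = 132.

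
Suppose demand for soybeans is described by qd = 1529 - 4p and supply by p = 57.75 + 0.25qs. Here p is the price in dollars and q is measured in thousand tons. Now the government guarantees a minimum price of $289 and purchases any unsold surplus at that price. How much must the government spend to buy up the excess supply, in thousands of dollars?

Rearranging supply gives qs = 4p - 231. Without the control the market clears where 1529 - 4p = 4p - 231, i.e. p* = 220 and q* = 649.
Since 289 > 220, the floor is binding.
At p = 289: qd = 1529 - 4·289 = 373 and qs = 4·289 - 231 = 925.
Surplus = qs - qd = 552.
Government expenditure = surplus × support price = 552 × 289 = 159528.

159528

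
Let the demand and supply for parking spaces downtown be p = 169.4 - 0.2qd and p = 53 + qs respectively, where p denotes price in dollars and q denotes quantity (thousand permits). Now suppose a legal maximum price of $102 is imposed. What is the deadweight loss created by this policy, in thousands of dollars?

1382.4

Rearranging demand gives qd = 847 - 5p; rearranging supply gives qs = p - 53. In a free market, 847 - 5p = p - 53 gives the equilibrium p* = 150, q* = 97.
Because the ceiling (102) lies below the market-clearing price, it is binding.
At p = 102: qd = 847 - 5·102 = 337 and qs = 102 - 53 = 49.
Quantity traded falls to 49. At q = 49 the demand price is (847 - 49)/5 = 159.6 and the supply price is 53 + 49 = 102.
Deadweight loss = ½ · (159.6 - 102) · (97 - 49) = ½ · 57.6 · 48 = 1382.4.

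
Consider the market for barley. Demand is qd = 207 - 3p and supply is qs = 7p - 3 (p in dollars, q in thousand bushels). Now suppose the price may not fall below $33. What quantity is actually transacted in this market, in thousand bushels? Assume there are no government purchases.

In a free market, 207 - 3p = 7p - 3 gives the equilibrium p* = 21, q* = 144.
Since 33 > 21, the floor is binding.
At p = 33: qd = 207 - 3·33 = 108 and qs = 7·33 - 3 = 228.
The quantity actually transacted is the short side, demand: 108.

108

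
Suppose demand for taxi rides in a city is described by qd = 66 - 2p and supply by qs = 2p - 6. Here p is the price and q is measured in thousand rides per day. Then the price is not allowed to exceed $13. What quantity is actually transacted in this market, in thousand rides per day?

20

Equilibrium: 66 - 2p = 2p - 6, so 72 = 4p and p* = 18, q* = 30.
The ceiling of 13 is below the equilibrium price 18, so it binds.
At p = 13: qd = 66 - 2·13 = 40 and qs = 2·13 - 6 = 20.
The quantity actually transacted is the short side, supply: 20.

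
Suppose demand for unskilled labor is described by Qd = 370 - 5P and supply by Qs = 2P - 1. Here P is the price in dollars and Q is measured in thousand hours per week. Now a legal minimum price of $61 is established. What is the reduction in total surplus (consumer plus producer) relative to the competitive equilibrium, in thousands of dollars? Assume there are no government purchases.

560

In a free market, 370 - 5P = 2P - 1 gives the equilibrium P* = 53, Q* = 105.
The floor of 61 is above the equilibrium price 53, so it binds.
At P = 61: Qd = 370 - 5·61 = 65 and Qs = 2·61 - 1 = 121.
Quantity traded falls to 65. At Q = 65 the demand price is (370 - 65)/5 = 61 and the supply price is (1 + 65)/2 = 33.
Deadweight loss = ½ · (61 - 33) · (105 - 65) = ½ · 28 · 40 = 560.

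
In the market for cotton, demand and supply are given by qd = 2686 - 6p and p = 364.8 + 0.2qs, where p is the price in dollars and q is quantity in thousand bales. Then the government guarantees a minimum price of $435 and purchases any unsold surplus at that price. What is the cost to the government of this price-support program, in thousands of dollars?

119625

Rearranging supply gives qs = 5p - 1824. Without the control the market clears where 2686 - 6p = 5p - 1824, i.e. p* = 410 and q* = 226.
Since 435 > 410, the floor is binding.
At p = 435: qd = 2686 - 6·435 = 76 and qs = 5·435 - 1824 = 351.
Surplus = qs - qd = 275.
Government expenditure = surplus × support price = 275 × 435 = 119625.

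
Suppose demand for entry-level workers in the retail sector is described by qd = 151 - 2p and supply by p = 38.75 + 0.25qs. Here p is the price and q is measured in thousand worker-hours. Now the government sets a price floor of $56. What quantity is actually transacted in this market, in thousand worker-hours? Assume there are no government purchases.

Rearranging supply gives qs = 4p - 155. Setting quantity demanded equal to quantity supplied, 151 - 2p = 4p - 155, gives p* = 51 and q* = 49.
Since 56 > 51, the floor is binding.
At p = 56: qd = 151 - 2·56 = 39 and qs = 4·56 - 155 = 69.
The quantity actually transacted is the short side, demand: 39.

39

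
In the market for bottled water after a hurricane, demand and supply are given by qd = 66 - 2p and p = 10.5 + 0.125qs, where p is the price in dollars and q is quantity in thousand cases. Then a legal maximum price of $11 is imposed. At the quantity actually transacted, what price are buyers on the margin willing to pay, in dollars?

Rearranging supply gives qs = 8p - 84. In a free market, 66 - 2p = 8p - 84 gives the equilibrium p* = 15, q* = 36.
The ceiling of 11 is below the equilibrium price 15, so it binds.
At p = 11: qd = 66 - 2·11 = 44 and qs = 8·11 - 84 = 4.
Only 4 units reach the market. On the demand curve, the marginal buyer's willingness to pay at q = 4 is (66 - 4)/2 = 31.

31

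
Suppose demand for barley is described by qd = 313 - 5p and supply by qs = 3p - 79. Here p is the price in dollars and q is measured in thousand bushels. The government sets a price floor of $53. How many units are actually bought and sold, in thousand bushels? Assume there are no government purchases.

48

Without the control the market clears where 313 - 5p = 3p - 79, i.e. p* = 49 and q* = 68.
Since 53 > 49, the floor is binding.
At p = 53: qd = 313 - 5·53 = 48 and qs = 3·53 - 79 = 80.
The quantity actually transacted is the short side, demand: 48.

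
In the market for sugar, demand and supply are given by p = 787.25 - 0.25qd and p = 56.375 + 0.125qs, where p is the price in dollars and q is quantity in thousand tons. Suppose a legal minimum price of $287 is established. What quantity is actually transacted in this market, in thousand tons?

1949

Rearranging demand gives qd = 3149 - 4p; rearranging supply gives qs = 8p - 451. Without the control the market clears where 3149 - 4p = 8p - 451, i.e. p* = 300 and q* = 1949.
Since 287 is below p* = 300, the floor does not bind and the free-market outcome prevails.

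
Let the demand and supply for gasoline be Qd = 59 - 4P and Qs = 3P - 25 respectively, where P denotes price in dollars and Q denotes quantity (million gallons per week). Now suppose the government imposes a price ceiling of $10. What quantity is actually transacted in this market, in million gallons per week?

5

In a free market, 59 - 4P = 3P - 25 gives the equilibrium P* = 12, Q* = 11.
Because the ceiling (10) lies below the market-clearing price, it is binding.
At P = 10: Qd = 59 - 4·10 = 19 and Qs = 3·10 - 25 = 5.
The quantity actually transacted is the short side, supply: 5.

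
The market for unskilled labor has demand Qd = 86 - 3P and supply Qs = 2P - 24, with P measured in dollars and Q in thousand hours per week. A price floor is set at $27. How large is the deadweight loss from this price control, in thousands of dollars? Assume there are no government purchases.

Equilibrium: 86 - 3P = 2P - 24, so 110 = 5P and P* = 22, Q* = 20.
The floor of 27 is above the equilibrium price 22, so it binds.
At P = 27: Qd = 86 - 3·27 = 5 and Qs = 2·27 - 24 = 30.
Quantity traded falls to 5. At Q = 5 the demand price is (86 - 5)/3 = 27 and the supply price is (24 + 5)/2 = 14.5.
Deadweight loss = ½ · (27 - 14.5) · (20 - 5) = ½ · 12.5 · 15 = 93.75.

93.75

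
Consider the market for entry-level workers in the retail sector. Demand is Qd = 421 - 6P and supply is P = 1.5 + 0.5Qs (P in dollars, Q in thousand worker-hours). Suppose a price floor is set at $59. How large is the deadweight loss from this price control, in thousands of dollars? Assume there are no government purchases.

432

Rearranging supply gives Qs = 2P - 3. Setting quantity demanded equal to quantity supplied, 421 - 6P = 2P - 3, gives P* = 53 and Q* = 103.
The floor of 59 is above the equilibrium price 53, so it binds.
At P = 59: Qd = 421 - 6·59 = 67 and Qs = 2·59 - 3 = 115.
Quantity traded falls to 67. At Q = 67 the demand price is (421 - 67)/6 = 59 and the supply price is (3 + 67)/2 = 35.
Deadweight loss = ½ · (59 - 35) · (103 - 67) = ½ · 24 · 36 = 432.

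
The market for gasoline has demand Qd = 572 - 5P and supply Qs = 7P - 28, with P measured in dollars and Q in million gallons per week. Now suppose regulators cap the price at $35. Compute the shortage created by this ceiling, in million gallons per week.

Setting quantity demanded equal to quantity supplied, 572 - 5P = 7P - 28, gives P* = 50 and Q* = 322.
Because the ceiling (35) lies below the market-clearing price, it is binding.
At P = 35: Qd = 572 - 5·35 = 397 and Qs = 7·35 - 28 = 217.
Shortage = Qd - Qs = 397 - 217 = 180.

180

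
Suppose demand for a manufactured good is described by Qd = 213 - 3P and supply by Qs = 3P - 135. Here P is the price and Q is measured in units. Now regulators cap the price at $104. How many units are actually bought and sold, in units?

39

Setting quantity demanded equal to quantity supplied, 213 - 3P = 3P - 135, gives P* = 58 and Q* = 39.
Since 104 is above P* = 58, the ceiling does not bind and the free-market outcome prevails.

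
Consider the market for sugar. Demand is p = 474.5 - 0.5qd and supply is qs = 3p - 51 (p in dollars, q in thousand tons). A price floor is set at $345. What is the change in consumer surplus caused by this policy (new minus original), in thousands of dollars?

-58580

Rearranging demand gives qd = 949 - 2p. Without the control the market clears where 949 - 2p = 3p - 51, i.e. p* = 200 and q* = 549.
Since 345 > 200, the floor is binding.
At p = 345: qd = 949 - 2·345 = 259 and qs = 3·345 - 51 = 984.
Consumer surplus without the control is ½ · (474.5 - 200) · 549 = 75350.25.
With the floor, consumers buy 259 units at 345, so CS = ½ · (474.5 - 345) · 259 = 16770.25.
Change in consumer surplus = 16770.25 - 75350.25 = -58580.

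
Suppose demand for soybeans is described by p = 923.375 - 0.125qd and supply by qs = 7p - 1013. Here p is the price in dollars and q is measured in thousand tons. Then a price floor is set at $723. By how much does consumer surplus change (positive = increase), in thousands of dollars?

Rearranging demand gives qd = 7387 - 8p. Setting quantity demanded equal to quantity supplied, 7387 - 8p = 7p - 1013, gives p* = 560 and q* = 2907.
Since 723 > 560, the floor is binding.
At p = 723: qd = 7387 - 8·723 = 1603 and qs = 7·723 - 1013 = 4048.
Consumer surplus without the control is ½ · (923.375 - 560) · 2907 = 528165.5625.
With the floor, consumers buy 1603 units at 723, so CS = ½ · (923.375 - 723) · 1603 = 160600.5625.
Change in consumer surplus = 160600.5625 - 528165.5625 = -367565.

-367565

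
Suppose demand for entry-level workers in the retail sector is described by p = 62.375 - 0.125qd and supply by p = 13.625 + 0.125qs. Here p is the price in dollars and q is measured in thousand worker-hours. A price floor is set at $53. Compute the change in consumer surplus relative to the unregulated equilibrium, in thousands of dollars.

Rearranging demand gives qd = 499 - 8p; rearranging supply gives qs = 8p - 109. In a free market, 499 - 8p = 8p - 109 gives the equilibrium p* = 38, q* = 195.
Because the floor (53) lies above the market-clearing price, it is binding.
At p = 53: qd = 499 - 8·53 = 75 and qs = 8·53 - 109 = 315.
Consumer surplus without the control is ½ · (62.375 - 38) · 195 = 2376.5625.
With the floor, consumers buy 75 units at 53, so CS = ½ · (62.375 - 53) · 75 = 351.5625.
Change in consumer surplus = 351.5625 - 2376.5625 = -2025.

-2025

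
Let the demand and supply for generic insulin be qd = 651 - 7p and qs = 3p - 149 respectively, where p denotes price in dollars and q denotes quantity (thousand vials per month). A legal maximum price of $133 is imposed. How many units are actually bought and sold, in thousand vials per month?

91

Setting quantity demanded equal to quantity supplied, 651 - 7p = 3p - 149, gives p* = 80 and q* = 91.
The ceiling of 133 is above the equilibrium price 80, so it is not binding; the market clears at p* = 80, q* = 91.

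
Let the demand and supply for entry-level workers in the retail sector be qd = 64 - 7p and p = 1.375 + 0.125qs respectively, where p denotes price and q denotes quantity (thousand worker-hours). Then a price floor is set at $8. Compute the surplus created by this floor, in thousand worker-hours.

Rearranging supply gives qs = 8p - 11. Equilibrium: 64 - 7p = 8p - 11, so 75 = 15p and p* = 5, q* = 29.
Since 8 > 5, the floor is binding.
At p = 8: qd = 64 - 7·8 = 8 and qs = 8·8 - 11 = 53.
Surplus = qs - qd = 53 - 8 = 45.

45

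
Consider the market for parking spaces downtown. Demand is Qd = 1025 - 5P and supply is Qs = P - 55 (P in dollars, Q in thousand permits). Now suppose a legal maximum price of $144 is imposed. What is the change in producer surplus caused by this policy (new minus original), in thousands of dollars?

-3852

In a free market, 1025 - 5P = P - 55 gives the equilibrium P* = 180, Q* = 125.
Because the ceiling (144) lies below the market-clearing price, it is binding.
At P = 144: Qd = 1025 - 5·144 = 305 and Qs = 144 - 55 = 89.
Producer surplus without the control is ½ · (180 - 55) · 125 = 7812.5.
With the ceiling, producers sell 89 units at 144, so PS = ½ · (144 - 55) · 89 = 3960.5.
Change in producer surplus = 3960.5 - 7812.5 = -3852.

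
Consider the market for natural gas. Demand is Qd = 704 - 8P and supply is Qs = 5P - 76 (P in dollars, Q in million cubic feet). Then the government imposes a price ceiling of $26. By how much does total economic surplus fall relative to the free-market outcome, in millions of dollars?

4696.25

Without the control the market clears where 704 - 8P = 5P - 76, i.e. P* = 60 and Q* = 224.
Because the ceiling (26) lies below the market-clearing price, it is binding.
At P = 26: Qd = 704 - 8·26 = 496 and Qs = 5·26 - 76 = 54.
Quantity traded falls to 54. At Q = 54 the demand price is (704 - 54)/8 = 81.25 and the supply price is (76 + 54)/5 = 26.
Deadweight loss = ½ · (81.25 - 26) · (224 - 54) = ½ · 55.25 · 170 = 4696.25.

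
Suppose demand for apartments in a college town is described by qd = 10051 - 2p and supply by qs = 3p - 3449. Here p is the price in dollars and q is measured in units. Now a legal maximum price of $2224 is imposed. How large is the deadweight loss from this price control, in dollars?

849660

Equilibrium: 10051 - 2p = 3p - 3449, so 13500 = 5p and p* = 2700, q* = 4651.
Because the ceiling (2224) lies below the market-clearing price, it is binding.
At p = 2224: qd = 10051 - 2·2224 = 5603 and qs = 3·2224 - 3449 = 3223.
Quantity traded falls to 3223. At q = 3223 the demand price is (10051 - 3223)/2 = 3414 and the supply price is (3449 + 3223)/3 = 2224.
Deadweight loss = ½ · (3414 - 2224) · (4651 - 3223) = ½ · 1190 · 1428 = 849660.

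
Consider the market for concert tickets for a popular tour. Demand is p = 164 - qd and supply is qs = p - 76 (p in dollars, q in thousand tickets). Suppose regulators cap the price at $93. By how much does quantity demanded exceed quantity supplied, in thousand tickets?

54

Rearranging demand gives qd = 164 - p. Equilibrium: 164 - p = p - 76, so 240 = 2p and p* = 120, q* = 44.
Since 93 < 120, the ceiling is binding.
At p = 93: qd = 164 - 93 = 71 and qs = 93 - 76 = 17.
Shortage = qd - qs = 71 - 17 = 54.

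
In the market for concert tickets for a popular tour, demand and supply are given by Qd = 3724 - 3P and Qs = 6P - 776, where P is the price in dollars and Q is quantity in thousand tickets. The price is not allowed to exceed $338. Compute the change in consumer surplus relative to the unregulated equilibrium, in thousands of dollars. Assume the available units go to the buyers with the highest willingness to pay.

Setting quantity demanded equal to quantity supplied, 3724 - 3P = 6P - 776, gives P* = 500 and Q* = 2224.
Because the ceiling (338) lies below the market-clearing price, it is binding.
At P = 338: Qd = 3724 - 3·338 = 2710 and Qs = 6·338 - 776 = 1252.
Consumer surplus without the control is ½ · (3724/3 - 500) · 2224 = 2473088/3.
With the ceiling, 1252 units are sold at 338 (assume they go to the highest-value buyers). The demand price at Q = 1252 is 824, so CS = ½ · [(3724/3 - 338) + (824 - 338)] · 1252 = 2609168/3.
Change in consumer surplus = 2609168/3 - 2473088/3 = 45360.

45360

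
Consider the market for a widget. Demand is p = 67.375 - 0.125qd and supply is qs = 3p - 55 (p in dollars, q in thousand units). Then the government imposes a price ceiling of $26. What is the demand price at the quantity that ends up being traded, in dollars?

Rearranging demand gives qd = 539 - 8p. In a free market, 539 - 8p = 3p - 55 gives the equilibrium p* = 54, q* = 107.
Because the ceiling (26) lies below the market-clearing price, it is binding.
At p = 26: qd = 539 - 8·26 = 331 and qs = 3·26 - 55 = 23.
Only 23 units reach the market. On the demand curve, the marginal buyer's willingness to pay at q = 23 is (539 - 23)/8 = 64.5.

64.5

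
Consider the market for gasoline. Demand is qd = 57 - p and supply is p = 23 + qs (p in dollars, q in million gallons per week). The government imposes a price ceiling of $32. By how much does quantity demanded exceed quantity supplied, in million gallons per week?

Rearranging supply gives qs = p - 23. Without the control the market clears where 57 - p = p - 23, i.e. p* = 40 and q* = 17.
Because the ceiling (32) lies below the market-clearing price, it is binding.
At p = 32: qd = 57 - 32 = 25 and qs = 32 - 23 = 9.
Shortage = qd - qs = 25 - 9 = 16.

16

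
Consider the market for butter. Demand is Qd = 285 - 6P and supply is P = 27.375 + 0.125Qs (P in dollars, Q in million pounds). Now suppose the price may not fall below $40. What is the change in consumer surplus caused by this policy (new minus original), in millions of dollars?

-228

Rearranging supply gives Qs = 8P - 219. Setting quantity demanded equal to quantity supplied, 285 - 6P = 8P - 219, gives P* = 36 and Q* = 69.
Because the floor (40) lies above the market-clearing price, it is binding.
At P = 40: Qd = 285 - 6·40 = 45 and Qs = 8·40 - 219 = 101.
Consumer surplus without the control is ½ · (47.5 - 36) · 69 = 396.75.
With the floor, consumers buy 45 units at 40, so CS = ½ · (47.5 - 40) · 45 = 168.75.
Change in consumer surplus = 168.75 - 396.75 = -228.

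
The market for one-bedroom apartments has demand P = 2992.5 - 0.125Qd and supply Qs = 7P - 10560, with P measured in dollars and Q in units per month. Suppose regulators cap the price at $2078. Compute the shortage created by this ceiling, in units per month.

3330

Rearranging demand gives Qd = 23940 - 8P. Equilibrium: 23940 - 8P = 7P - 10560, so 34500 = 15P and P* = 2300, Q* = 5540.
Since 2078 < 2300, the ceiling is binding.
At P = 2078: Qd = 23940 - 8·2078 = 7316 and Qs = 7·2078 - 10560 = 3986.
Shortage = Qd - Qs = 7316 - 3986 = 3330.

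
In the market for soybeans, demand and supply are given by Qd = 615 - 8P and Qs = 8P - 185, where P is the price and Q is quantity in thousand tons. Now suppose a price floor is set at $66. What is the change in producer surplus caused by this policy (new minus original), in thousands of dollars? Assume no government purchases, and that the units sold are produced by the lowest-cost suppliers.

Setting quantity demanded equal to quantity supplied, 615 - 8P = 8P - 185, gives P* = 50 and Q* = 215.
Since 66 > 50, the floor is binding.
At P = 66: Qd = 615 - 8·66 = 87 and Qs = 8·66 - 185 = 343.
Producer surplus without the control is ½ · (50 - 23.125) · 215 = 2889.0625.
With the floor, 87 units are sold at 66. The supply price at Q = 87 is 34, so PS = ½ · [(66 - 23.125) + (66 - 34)] · 87 = 3257.0625.
Change in producer surplus = 3257.0625 - 2889.0625 = 368.

368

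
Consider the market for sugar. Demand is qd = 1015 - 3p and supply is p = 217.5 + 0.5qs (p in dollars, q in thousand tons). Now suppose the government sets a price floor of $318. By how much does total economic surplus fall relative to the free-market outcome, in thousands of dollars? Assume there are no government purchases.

2940

Rearranging supply gives qs = 2p - 435. Setting quantity demanded equal to quantity supplied, 1015 - 3p = 2p - 435, gives p* = 290 and q* = 145.
Because the floor (318) lies above the market-clearing price, it is binding.
At p = 318: qd = 1015 - 3·318 = 61 and qs = 2·318 - 435 = 201.
Quantity traded falls to 61. At q = 61 the demand price is (1015 - 61)/3 = 318 and the supply price is (435 + 61)/2 = 248.
Deadweight loss = ½ · (318 - 248) · (145 - 61) = ½ · 70 · 84 = 2940.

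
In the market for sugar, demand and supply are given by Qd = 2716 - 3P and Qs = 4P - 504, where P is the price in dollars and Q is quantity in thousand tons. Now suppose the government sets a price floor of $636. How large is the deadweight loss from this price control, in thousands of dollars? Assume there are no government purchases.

81312

In a free market, 2716 - 3P = 4P - 504 gives the equilibrium P* = 460, Q* = 1336.
Because the floor (636) lies above the market-clearing price, it is binding.
At P = 636: Qd = 2716 - 3·636 = 808 and Qs = 4·636 - 504 = 2040.
Quantity traded falls to 808. At Q = 808 the demand price is (2716 - 808)/3 = 636 and the supply price is (504 + 808)/4 = 328.
Deadweight loss = ½ · (636 - 328) · (1336 - 808) = ½ · 308 · 528 = 81312.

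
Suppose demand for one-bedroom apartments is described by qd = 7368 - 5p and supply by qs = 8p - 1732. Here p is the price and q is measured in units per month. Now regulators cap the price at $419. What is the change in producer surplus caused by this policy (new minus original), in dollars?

Equilibrium: 7368 - 5p = 8p - 1732, so 9100 = 13p and p* = 700, q* = 3868.
The ceiling of 419 is below the equilibrium price 700, so it binds.
At p = 419: qd = 7368 - 5·419 = 5273 and qs = 8·419 - 1732 = 1620.
Producer surplus without the control is ½ · (700 - 216.5) · 3868 = 935089.
With the ceiling, producers sell 1620 units at 419, so PS = ½ · (419 - 216.5) · 1620 = 164025.
Change in producer surplus = 164025 - 935089 = -771064.

-771064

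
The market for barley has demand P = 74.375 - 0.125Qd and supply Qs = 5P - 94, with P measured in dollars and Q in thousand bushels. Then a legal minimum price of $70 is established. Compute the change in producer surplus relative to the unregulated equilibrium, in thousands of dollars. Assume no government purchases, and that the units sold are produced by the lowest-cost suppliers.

-1254.6

Rearranging demand gives Qd = 595 - 8P. Without the control the market clears where 595 - 8P = 5P - 94, i.e. P* = 53 and Q* = 171.
The floor of 70 is above the equilibrium price 53, so it binds.
At P = 70: Qd = 595 - 8·70 = 35 and Qs = 5·70 - 94 = 256.
Producer surplus without the control is ½ · (53 - 18.8) · 171 = 2924.1.
With the floor, 35 units are sold at 70. The supply price at Q = 35 is 25.8, so PS = ½ · [(70 - 18.8) + (70 - 25.8)] · 35 = 1669.5.
Change in producer surplus = 1669.5 - 2924.1 = -1254.6.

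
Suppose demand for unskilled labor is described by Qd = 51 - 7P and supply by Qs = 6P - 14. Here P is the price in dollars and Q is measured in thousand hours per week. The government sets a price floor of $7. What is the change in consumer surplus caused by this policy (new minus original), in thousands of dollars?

-18

In a free market, 51 - 7P = 6P - 14 gives the equilibrium P* = 5, Q* = 16.
The floor of 7 is above the equilibrium price 5, so it binds.
At P = 7: Qd = 51 - 7·7 = 2 and Qs = 6·7 - 14 = 28.
Consumer surplus without the control is ½ · (51/7 - 5) · 16 = 128/7.
With the floor, consumers buy 2 units at 7, so CS = ½ · (51/7 - 7) · 2 = 2/7.
Change in consumer surplus = 2/7 - 128/7 = -18.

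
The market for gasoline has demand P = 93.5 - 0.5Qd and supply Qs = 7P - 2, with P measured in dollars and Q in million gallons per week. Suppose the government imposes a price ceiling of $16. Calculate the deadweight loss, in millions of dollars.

Rearranging demand gives Qd = 187 - 2P. Equilibrium: 187 - 2P = 7P - 2, so 189 = 9P and P* = 21, Q* = 145.
Because the ceiling (16) lies below the market-clearing price, it is binding.
At P = 16: Qd = 187 - 2·16 = 155 and Qs = 7·16 - 2 = 110.
Quantity traded falls to 110. At Q = 110 the demand price is (187 - 110)/2 = 38.5 and the supply price is (2 + 110)/7 = 16.
Deadweight loss = ½ · (38.5 - 16) · (145 - 110) = ½ · 22.5 · 35 = 393.75.

393.75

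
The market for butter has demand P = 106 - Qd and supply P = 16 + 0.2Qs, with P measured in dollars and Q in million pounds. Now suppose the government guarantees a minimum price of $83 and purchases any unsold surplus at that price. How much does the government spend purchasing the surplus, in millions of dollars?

Rearranging demand gives Qd = 106 - P; rearranging supply gives Qs = 5P - 80. Without the control the market clears where 106 - P = 5P - 80, i.e. P* = 31 and Q* = 75.
Because the floor (83) lies above the market-clearing price, it is binding.
At P = 83: Qd = 106 - 83 = 23 and Qs = 5·83 - 80 = 335.
Surplus = Qs - Qd = 312.
Government expenditure = surplus × support price = 312 × 83 = 25896.

25896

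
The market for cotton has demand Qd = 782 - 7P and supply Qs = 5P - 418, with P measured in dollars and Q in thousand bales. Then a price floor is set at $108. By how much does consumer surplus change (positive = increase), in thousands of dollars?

Setting quantity demanded equal to quantity supplied, 782 - 7P = 5P - 418, gives P* = 100 and Q* = 82.
Because the floor (108) lies above the market-clearing price, it is binding.
At P = 108: Qd = 782 - 7·108 = 26 and Qs = 5·108 - 418 = 122.
Consumer surplus without the control is ½ · (782/7 - 100) · 82 = 3362/7.
With the floor, consumers buy 26 units at 108, so CS = ½ · (782/7 - 108) · 26 = 338/7.
Change in consumer surplus = 338/7 - 3362/7 = -432.

-432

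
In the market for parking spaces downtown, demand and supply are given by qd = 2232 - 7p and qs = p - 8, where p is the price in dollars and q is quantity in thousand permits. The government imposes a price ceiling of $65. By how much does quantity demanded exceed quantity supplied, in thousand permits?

Equilibrium: 2232 - 7p = p - 8, so 2240 = 8p and p* = 280, q* = 272.
Since 65 < 280, the ceiling is binding.
At p = 65: qd = 2232 - 7·65 = 1777 and qs = 65 - 8 = 57.
Shortage = qd - qs = 1777 - 57 = 1720.

1720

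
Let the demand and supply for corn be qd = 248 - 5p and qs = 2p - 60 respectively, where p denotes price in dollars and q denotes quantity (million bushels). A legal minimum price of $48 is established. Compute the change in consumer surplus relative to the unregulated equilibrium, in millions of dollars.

-72

In a free market, 248 - 5p = 2p - 60 gives the equilibrium p* = 44, q* = 28.
The floor of 48 is above the equilibrium price 44, so it binds.
At p = 48: qd = 248 - 5·48 = 8 and qs = 2·48 - 60 = 36.
Consumer surplus without the control is ½ · (49.6 - 44) · 28 = 78.4.
With the floor, consumers buy 8 units at 48, so CS = ½ · (49.6 - 48) · 8 = 6.4.
Change in consumer surplus = 6.4 - 78.4 = -72.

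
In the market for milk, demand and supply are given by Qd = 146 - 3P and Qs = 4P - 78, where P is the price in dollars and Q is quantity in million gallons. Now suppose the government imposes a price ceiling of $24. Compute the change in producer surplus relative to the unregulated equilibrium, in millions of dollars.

-272

Equilibrium: 146 - 3P = 4P - 78, so 224 = 7P and P* = 32, Q* = 50.
Because the ceiling (24) lies below the market-clearing price, it is binding.
At P = 24: Qd = 146 - 3·24 = 74 and Qs = 4·24 - 78 = 18.
Producer surplus without the control is ½ · (32 - 19.5) · 50 = 312.5.
With the ceiling, producers sell 18 units at 24, so PS = ½ · (24 - 19.5) · 18 = 40.5.
Change in producer surplus = 40.5 - 312.5 = -272.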